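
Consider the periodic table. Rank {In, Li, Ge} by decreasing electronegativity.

Ge > In > Li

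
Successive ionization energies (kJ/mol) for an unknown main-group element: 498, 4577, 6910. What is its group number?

Look for the largest jump between consecutive ionization energies: IE2/IE1 ≈ 9.2, far larger than any earlier ratio.
That jump marks the point where a core electron is being removed. So the atom has 1 valence electron.
A main-group element with 1 valence electron is in group 1.

Group 1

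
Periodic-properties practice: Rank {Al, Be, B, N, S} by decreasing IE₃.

Be > N > B > S > Al

IE_3 is the cost of taking one more electron from the +2 cation: Al²⁺ still has 1 valence electron; Be²⁺ is the bare [He] core; B²⁺ still has 1 valence electron; N²⁺ still has 3 valence electrons; S²⁺ still has 4 valence electrons.
Breaking into a closed-shell core is much more expensive than removing a leftover valence electron — Be has the largest IE_3 here.
Valence configurations: Al²⁺ [Ne]3s¹, B²⁺ [He]2s¹, N²⁺ [He]2s²2p¹, S²⁺ [Ne]3s²3p².
The numbers (kJ/mol): Al 2745, Be 14849, B 3660, N 4578, S 3357.
Putting it together, IE_3: Al < S < B < N < Be.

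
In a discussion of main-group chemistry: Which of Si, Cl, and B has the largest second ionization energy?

The second ionization energy removes an electron from the +1 ion. For each element: Si⁺ still has 3 valence electrons; Cl⁺ still has 6 valence electrons; B⁺ still has 2 valence electrons.
All are still removing valence electrons, so compare the +1 ions as you would atoms: IE_2 generally rises across a period (higher Z_eff) and falls down a group (larger shell), subject to the usual subshell exceptions.
Valence configurations: Si⁺ [Ne]3s²3p¹, Cl⁺ [Ne]3s²3p⁴, B⁺ [He]2s².
Approximate IE_2 values (kJ/mol): Si 1577, Cl 2298, B 2427.
So the second ionization energies run Si < Cl < B.

B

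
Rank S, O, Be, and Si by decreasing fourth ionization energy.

Be > O > S > Si

The fourth ionization energy removes an electron from the +3 ion. For each element: S³⁺ still has 3 valence electrons; O³⁺ still has 3 valence electrons; Be³⁺ is already 1 electron into the core; Si³⁺ still has 1 valence electron.
Core electrons are held far more tightly than valence electrons, so Be tops the IE_4 order.
Valence configurations: S³⁺ [Ne]3s²3p¹, O³⁺ [He]2s²2p¹, Si³⁺ [Ne]3s¹.
The numbers (kJ/mol): S 4556, O 7469, Be 21007, Si 4356.
Overall IE_4 order: Si < S < O < Be.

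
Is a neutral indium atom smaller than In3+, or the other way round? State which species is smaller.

In3+

Forming In3+ removes 3 electrons from In. Fewer electrons for the same nuclear charge means less shielding and a higher Z_eff on the remaining electrons, and for main-group metals the entire outer shell is lost.
A cation is smaller than its parent atom: In3+ < In.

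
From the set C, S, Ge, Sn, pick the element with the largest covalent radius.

Sn

C is in period 2, group 14; S is in period 3, group 16; Ge is in period 4, group 14; Sn is in period 5, group 14.
Atomic radius shrinks across a period as nuclear charge pulls the same shell inward, and grows down a group as new shells are added.
Here both period and group differ, so the two effects have to be weighed against each other.
S > C: period and group pull opposite ways; the down-group shift dominates (103 vs 75 pm).
Ge > S: relative to S, both the across-period and down-group shifts push Ge's atomic radius up.
Sn > Ge: they share group 14; the group trend gives Sn the larger value.
Tabulated atomic radius (pm): C 75, S 103, Ge 121, Sn 140.
The largest covalent radius among these belongs to Sn.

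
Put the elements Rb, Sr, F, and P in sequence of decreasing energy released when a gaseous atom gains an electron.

F > P > Rb > Sr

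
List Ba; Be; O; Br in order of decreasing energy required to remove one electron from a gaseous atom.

Be is in period 2, group 2; O is in period 2, group 16; Br is in period 4, group 17; Ba is in period 6, group 2.
Across a period the outer electron is held more tightly (higher IE₁); down a group it sits in a higher shell, more shielded, and comes off more easily.
These span different periods and groups, so the two trends combine.
Be > Ba: Be sits above Ba in group 2, so the down-group effect alone puts Be higher.
Br > Be: the two effects oppose for this pair; the across-period effect wins (1140 vs 900 kJ/mol).
O > Br: period and group pull opposite ways; the down-group shift dominates (1314 vs 1140 kJ/mol).
For reference (kJ/mol): Be 900, O 1314, Br 1140, Ba 503.
So from highest to lowest: O > Br > Be > Ba.

O > Br > Be > Ba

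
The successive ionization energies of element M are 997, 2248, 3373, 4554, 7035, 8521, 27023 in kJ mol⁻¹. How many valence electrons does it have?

6

Look for the largest jump between consecutive ionization energies: IE7/IE6 ≈ 3.2, far larger than any earlier ratio.
That jump marks the point where a core electron is being removed. So the atom has 6 valence electrons.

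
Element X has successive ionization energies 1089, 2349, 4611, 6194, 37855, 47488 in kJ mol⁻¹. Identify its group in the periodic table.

Group 14

Look for the largest jump between consecutive ionization energies: IE5/IE4 ≈ 6.1, far larger than any earlier ratio.
That jump marks the point where a core electron is being removed. So the atom has 4 valence electrons.
A main-group element with 4 valence electrons is in group 14.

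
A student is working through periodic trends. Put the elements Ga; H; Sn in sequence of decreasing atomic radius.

H is in period 1, group 1; Ga is in period 4, group 13; Sn is in period 5, group 14.
Moving right in a period, electrons are added to the same shell under a stronger nuclear pull, so atoms get smaller; moving down, a new shell is opened and atoms get larger.
These span different periods and groups, so the two trends combine.
Ga > H: the two effects oppose for this pair; the down-group effect wins (124 vs 32 pm).
Sn > Ga: the two effects oppose for this pair; the down-group effect wins (140 vs 124 pm).
Tabulated atomic radius (pm): H 32, Ga 124, Sn 140.
So from largest to smallest: Sn > Ga > H.

Sn > Ga > H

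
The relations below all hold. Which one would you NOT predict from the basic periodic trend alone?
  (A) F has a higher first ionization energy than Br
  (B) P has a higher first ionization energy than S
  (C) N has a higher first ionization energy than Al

(B)

The general trend: first ionization energy increases across a period and decreases down a group.
(A) F (period 2, group 17) vs Br (period 4, group 17): the stated order agrees with the simple trend.
(B) P (period 3, group 15) vs S (period 3, group 16): the stated order contradicts the simple trend.
(C) N (period 2, group 15) vs Al (period 3, group 13): the stated order agrees with the simple trend.
The exception is (B): S (3p⁴) ionizes more easily than half-filled P (3p³) because the paired 3p electron in S is pushed out by e⁻–e⁻ repulsion.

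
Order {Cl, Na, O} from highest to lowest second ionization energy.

Consider each +1 ion: Cl⁺ still has 6 valence electrons; Na⁺ is the bare [Ne] core; O⁺ still has 5 valence electrons.
Breaking into a closed-shell core is much more expensive than removing a leftover valence electron — Na has the largest IE_2 here.
Valence configurations: Cl⁺ [Ne]3s²3p⁴, O⁺ [He]2s²2p³.
The numbers (kJ/mol): Cl 2298, Na 4562, O 3388.
Putting it together, IE_2: Cl < O < Na.

Na > O > Cl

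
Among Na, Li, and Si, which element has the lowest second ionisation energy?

Si

The second ionization energy removes an electron from the +1 ion. For each element: Na⁺ is the bare [Ne] core; Li⁺ is the bare [He] core; Si⁺ still has 3 valence electrons.
Core electrons are held far more tightly than valence electrons, so Na and Li top the IE_2 order.
The numbers (kJ/mol): Na 4562, Li 7298, Si 1577.
Hence IE_2: Si < Na < Li.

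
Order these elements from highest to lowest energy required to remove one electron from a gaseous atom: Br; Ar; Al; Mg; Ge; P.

Mg is in period 3, group 2; Al is in period 3, group 13; P is in period 3, group 15; Ar is in period 3, group 18; Ge is in period 4, group 14; Br is in period 4, group 17.
IE₁ increases left→right with effective nuclear charge and decreases top→bottom as the valence shell moves farther out.
Neither a single period nor a single group — weigh both effects.
Mg > Al: this pair runs against the simple trend — see the exception note.
Ge > Mg: the two effects oppose for this pair; the across-period effect wins (762 vs 738 kJ/mol).
P > Ge: both effects reinforce here, so P is clearly the higher of the two.
Br > P: period and group pull opposite ways; the across-period shift dominates (1140 vs 1012 kJ/mol).
Ar > Br: relative to Br, both the across-period and down-group shifts push Ar's first ionization energy up.
Note the exception: Mg has a higher first ionization energy than Al, contrary to the simple trend — Al's single 3p electron is easier to remove than one from Mg's filled 3s².
For reference (kJ/mol): Mg 738, Al 578, P 1012, Ar 1521, Ge 762, Br 1140.
So from highest to lowest: Ar > Br > P > Ge > Mg > Al.

Ar, Br, P, Ge, Mg, Al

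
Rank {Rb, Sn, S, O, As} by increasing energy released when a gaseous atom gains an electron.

O is in period 2, group 16; S is in period 3, group 16; As is in period 4, group 15; Rb is in period 5, group 1; Sn is in period 5, group 14.
Atoms with high Z_eff and room in the valence shell (especially the halogens) have the most exothermic electron affinities.
Neither a single period nor a single group — weigh both effects.
As > Rb: both effects reinforce here, so As is clearly the higher of the two.
Sn > As: this pair runs against the simple trend — see the exception note.
O > Sn: relative to Sn, both the across-period and down-group shifts push O's electron affinity up.
S > O: this pair runs against the simple trend — see the exception note.
Note the exception: Sn has a higher electron affinity than As, contrary to the simple trend — adding an electron to As's half-filled np³ subshell costs electron-pairing energy.
Note the exception: S has a higher electron affinity than O, contrary to the simple trend — the compact 2p subshell of O repels the added electron more than S's larger 3p does.
For reference (kJ/mol): O 141, S 200, As 78, Rb 47, Sn 107.
So from lowest to highest: Rb < As < Sn < O < S.

Rb, As, Sn, O, S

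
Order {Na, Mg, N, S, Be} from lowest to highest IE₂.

Consider each +1 ion: Na⁺ is the bare [Ne] core; Mg⁺ still has 1 valence electron; N⁺ still has 4 valence electrons; S⁺ still has 5 valence electrons; Be⁺ still has 1 valence electron.
Core electrons are held far more tightly than valence electrons, so Na tops the IE_2 order.
Valence configurations: Mg⁺ [Ne]3s¹, N⁺ [He]2s²2p², S⁺ [Ne]3s²3p³, Be⁺ [He]2s¹.
The numbers (kJ/mol): Na 4562, Mg 1451, N 2856, S 2252, Be 1757.
Putting it together, IE_2: Mg < Be < S < N < Na.

Mg < Be < S < N < Na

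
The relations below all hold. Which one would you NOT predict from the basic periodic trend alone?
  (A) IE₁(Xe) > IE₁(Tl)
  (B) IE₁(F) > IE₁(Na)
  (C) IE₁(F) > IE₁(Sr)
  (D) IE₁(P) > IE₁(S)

(D)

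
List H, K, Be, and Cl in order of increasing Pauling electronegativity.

H is in period 1, group 1; Be is in period 2, group 2; Cl is in period 3, group 17; K is in period 4, group 1.
Atoms toward the upper right of the periodic table pull bonding electrons most strongly.
Here both period and group differ, so the two effects have to be weighed against each other.
Be > K: relative to K, both the across-period and down-group shifts push Be's electronegativity up.
H > Be: period and group pull opposite ways; the down-group shift dominates (2.20 vs 1.57).
Cl > H: period and group pull opposite ways; the across-period shift dominates (3.16 vs 2.20).
Approximate values (Pauling): H 2.20, Be 1.57, Cl 3.16, K 0.82.
So from lowest to highest: K < Be < H < Cl.

K < Be < H < Cl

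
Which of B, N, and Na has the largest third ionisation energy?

Na

Consider each +2 ion: B²⁺ still has 1 valence electron; N²⁺ still has 3 valence electrons; Na²⁺ is already 1 electron into the core.
Breaking into a closed-shell core is much more expensive than removing a leftover valence electron — Na has the largest IE_3 here.
Valence configurations: B²⁺ [He]2s¹, N²⁺ [He]2s²2p¹.
The numbers (kJ/mol): B 3660, N 4578, Na 6910.
So the third ionization energies run B < N < Na.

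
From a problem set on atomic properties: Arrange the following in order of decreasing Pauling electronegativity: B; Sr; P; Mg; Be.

Be is in period 2, group 2; B is in period 2, group 13; Mg is in period 3, group 2; P is in period 3, group 15; Sr is in period 5, group 2.
EN rises left→right (higher Z_eff, smaller atoms) and falls top→bottom (larger, more shielded atoms).
These span different periods and groups, so the two trends combine.
Mg > Sr: Mg sits above Sr in group 2, so the down-group effect alone puts Mg higher.
Be > Mg: Be sits above Mg in group 2, so the down-group effect alone puts Be higher.
B > Be: both are in period 2; the period trend gives B the larger value.
P > B: the two effects oppose for this pair; the across-period effect wins (2.19 vs 2.04).
For reference (Pauling): Be 1.57, B 2.04, Mg 1.31, P 2.19, Sr 0.95.
So from highest to lowest: P > B > Be > Mg > Sr.

P > B > Be > Mg > Sr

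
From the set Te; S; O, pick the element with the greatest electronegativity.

Electronegativity increases across a period and decreases down a group, tracking effective nuclear charge and atomic size.
All are in group 16, so electronegativity increases up the group.
The greatest electronegativity among these belongs to O.

O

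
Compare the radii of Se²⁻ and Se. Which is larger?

Se²⁻

Forming Se²⁻ adds 2 electrons to Se. More electron–electron repulsion in the same shell, with unchanged nuclear charge, lets the cloud expand.
An anion is larger than its parent atom: Se²⁻ > Se.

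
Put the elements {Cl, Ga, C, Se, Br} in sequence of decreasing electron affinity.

Cl > Br > Se > C > Ga

EA tends to increase across a period and decrease down a group, though the pattern is less regular than for IE or radius.
Neither a single period nor a single group — weigh both effects.
C > Ga: relative to Ga, both the across-period and down-group shifts push C's electron affinity up.
Se > C: the two effects oppose for this pair; the across-period effect wins (195 vs 122 kJ/mol).
Br > Se: both are in period 4; the period trend gives Br the larger value.
Cl > Br: Cl sits above Br in group 17, so the down-group effect alone puts Cl higher.
Approximate values (kJ/mol): C 122, Cl 349, Ga 29, Se 195, Br 325.
So from highest to lowest: Cl > Br > Se > C > Ga.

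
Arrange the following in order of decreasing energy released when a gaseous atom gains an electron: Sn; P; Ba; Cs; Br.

P is in period 3, group 15; Br is in period 4, group 17; Sn is in period 5, group 14; Cs is in period 6, group 1; Ba is in period 6, group 2.
Electron affinity generally becomes more exothermic across a period toward the halogens and less exothermic down a group.
Neither a single period nor a single group — weigh both effects.
Cs > Ba: this pair runs against the simple trend — see the exception note.
P > Cs: both effects reinforce here, so P is clearly the higher of the two.
Sn > P: this pair runs against the simple trend — see the exception note.
Br > Sn: both effects reinforce here, so Br is clearly the higher of the two.
Note the exception: Cs has a higher electron affinity than Ba, contrary to the simple trend — adding an electron to Ba (ns²) has to open a new, higher-energy np subshell, which is unfavourable.
Note the exception: Sn has a higher electron affinity than P, contrary to the simple trend — adding an electron to P's half-filled np³ subshell costs electron-pairing energy.
Approximate values (kJ/mol): P 72, Br 325, Sn 107, Cs 46, Ba 14.
So from highest to lowest: Br > Sn > P > Cs > Ba.

Br, Sn, P, Cs, Ba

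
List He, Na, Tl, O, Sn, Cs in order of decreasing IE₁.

He > O > Sn > Tl > Na > Cs

He is in period 1, group 18; O is in period 2, group 16; Na is in period 3, group 1; Sn is in period 5, group 14; Cs is in period 6, group 1; Tl is in period 6, group 13.
First ionization energy rises across a period (greater Z_eff holds electrons more tightly) and falls down a group (valence electrons are farther from the nucleus).
Here both period and group differ, so the two effects have to be weighed against each other.
Na > Cs: Na sits above Cs in group 1, so the down-group effect alone puts Na higher.
Tl > Na: period and group pull opposite ways; the across-period shift dominates (589 vs 496 kJ/mol).
Sn > Tl: both effects reinforce here, so Sn is clearly the higher of the two.
O > Sn: relative to Sn, both the across-period and down-group shifts push O's first ionization energy up.
He > O: both effects reinforce here, so He is clearly the higher of the two.
Approximate values (kJ/mol): He 2372, O 1314, Na 496, Sn 709, Cs 376, Tl 589.
So from highest to lowest: He > O > Sn > Tl > Na > Cs.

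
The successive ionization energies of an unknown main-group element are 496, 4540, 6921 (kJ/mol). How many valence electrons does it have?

Look for the largest jump between consecutive ionization energies: IE2/IE1 ≈ 9.2, far larger than any earlier ratio.
That jump marks the point where a core electron is being removed. So the atom has 1 valence electron.

1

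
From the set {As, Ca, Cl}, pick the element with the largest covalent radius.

Ca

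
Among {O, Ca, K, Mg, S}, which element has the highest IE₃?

IE_3 is the cost of taking one more electron from the +2 cation: O²⁺ still has 4 valence electrons; Ca²⁺ is the bare [Ar] core; K²⁺ is already 1 electron into the core; Mg²⁺ is the bare [Ne] core; S²⁺ still has 4 valence electrons.
Usually core removal costs more than valence removal, but here the competition is close: a tightly held n=2 valence electron can cost more to remove than an n=3 core electron, so the actual values have to decide it.
Valence configurations: O²⁺ [He]2s²2p², S²⁺ [Ne]3s²3p².
Tabulated IE_3 (kJ/mol): O 5300, Ca 4912, K 4420, Mg 7733, S 3357.
Hence IE_3: S < K < Ca < O < Mg.

Mg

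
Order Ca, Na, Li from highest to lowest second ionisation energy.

Li > Na > Ca

The second ionization energy removes an electron from the +1 ion. For each element: Ca⁺ still has 1 valence electron; Na⁺ is the bare [Ne] core; Li⁺ is the bare [He] core.
Core electrons are held far more tightly than valence electrons, so Na and Li top the IE_2 order.
Approximate IE_2 values (kJ/mol): Ca 1145, Na 4562, Li 7298.
So the second ionization energies run Ca < Na < Li.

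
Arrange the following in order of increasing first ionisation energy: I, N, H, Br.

I, Br, H, N

First ionization energy rises across a period (greater Z_eff holds electrons more tightly) and falls down a group (valence electrons are farther from the nucleus).
These span different periods and groups, so the two trends combine.
Br > I: they share group 17; the group trend gives Br the larger value.
H > Br: period and group pull opposite ways; the down-group shift dominates (1312 vs 1140 kJ/mol).
N > H: period and group pull opposite ways; the across-period shift dominates (1402 vs 1312 kJ/mol).
For reference (kJ/mol): H 1312, N 1402, Br 1140, I 1008.
So from lowest to highest: I < Br < H < N.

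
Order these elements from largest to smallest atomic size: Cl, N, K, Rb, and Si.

Rb, K, Si, Cl, N

N is in period 2, group 15; Si is in period 3, group 14; Cl is in period 3, group 17; K is in period 4, group 1; Rb is in period 5, group 1.
Moving right in a period, electrons are added to the same shell under a stronger nuclear pull, so atoms get smaller; moving down, a new shell is opened and atoms get larger.
Here both period and group differ, so the two effects have to be weighed against each other.
Cl > N: the two effects oppose for this pair; the down-group effect wins (99 vs 71 pm).
Si > Cl: both are in period 3; the period trend gives Si the larger value.
K > Si: both effects reinforce here, so K is clearly the larger of the two.
Rb > K: Rb sits below K in group 1, so the down-group effect alone puts Rb larger.
For reference (pm): N 71, Si 116, Cl 99, K 196, Rb 210.
So from largest to smallest: Rb > K > Si > Cl > N.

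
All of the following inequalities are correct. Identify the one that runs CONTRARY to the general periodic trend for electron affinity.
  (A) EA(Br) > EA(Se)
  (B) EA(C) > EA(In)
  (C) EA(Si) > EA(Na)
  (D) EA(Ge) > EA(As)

(D)

The general trend: electron affinity increases across a period and decreases down a group.
(A) Br (period 4, group 17) vs Se (period 4, group 16): the stated order agrees with the simple trend.
(B) C (period 2, group 14) vs In (period 5, group 13): the stated order agrees with the simple trend.
(C) Si (period 3, group 14) vs Na (period 3, group 1): the stated order agrees with the simple trend.
(D) Ge (period 4, group 14) vs As (period 4, group 15): the stated order contradicts the simple trend.
The exception is (D): adding an electron to As's half-filled 4p³ is unfavourable, so Ge (4p²) has the more exothermic EA.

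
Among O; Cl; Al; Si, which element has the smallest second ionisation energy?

Si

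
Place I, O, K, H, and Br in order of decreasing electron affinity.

H is in period 1, group 1; O is in period 2, group 16; K is in period 4, group 1; Br is in period 4, group 17; I is in period 5, group 17.
EA tends to increase across a period and decrease down a group, though the pattern is less regular than for IE or radius.
Neither a single period nor a single group — weigh both effects.
H > K: they share group 1; the group trend gives H the larger value.
O > H: period and group pull opposite ways; the across-period shift dominates (141 vs 73 kJ/mol).
I > O: the two effects oppose for this pair; the across-period effect wins (295 vs 141 kJ/mol).
Br > I: they share group 17; the group trend gives Br the larger value.
Approximate values (kJ/mol): H 73, O 141, K 48, Br 325, I 295.
So from highest to lowest: Br > I > O > H > K.

Br, I, O, H, K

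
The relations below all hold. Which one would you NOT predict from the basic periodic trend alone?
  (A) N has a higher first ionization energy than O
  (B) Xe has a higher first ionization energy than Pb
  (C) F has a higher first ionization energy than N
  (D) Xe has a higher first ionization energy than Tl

(A)

The general trend: first ionization energy increases across a period and decreases down a group.
(A) N (period 2, group 15) vs O (period 2, group 16): the stated order contradicts the simple trend.
(B) Xe (period 5, group 18) vs Pb (period 6, group 14): the stated order agrees with the simple trend.
(C) F (period 2, group 17) vs N (period 2, group 15): the stated order agrees with the simple trend.
(D) Xe (period 5, group 18) vs Tl (period 6, group 13): the stated order agrees with the simple trend.
The exception is (A): pairing an electron in O's 2p⁴ costs repulsion energy, so O ionizes more easily than half-filled N (2p³).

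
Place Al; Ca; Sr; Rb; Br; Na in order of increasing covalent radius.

Br < Al < Na < Ca < Sr < Rb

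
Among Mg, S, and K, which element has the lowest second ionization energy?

Mg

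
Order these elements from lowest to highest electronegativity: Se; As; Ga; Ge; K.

K < Ga < Ge < As < Se

K is in period 4, group 1; Ga is in period 4, group 13; Ge is in period 4, group 14; As is in period 4, group 15; Se is in period 4, group 16.
Smaller atoms with higher effective nuclear charge are more electronegative.
All lie in period 4, so electronegativity increases left to right.
So from lowest to highest: K < Ga < Ge < As < Se.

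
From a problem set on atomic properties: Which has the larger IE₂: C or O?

Consider each +1 ion: C⁺ still has 3 valence electrons; O⁺ still has 5 valence electrons.
All are still removing valence electrons, so compare the +1 ions as you would atoms: IE_2 generally rises across a period (higher Z_eff) and falls down a group (larger shell), subject to the usual subshell exceptions.
Valence configurations: C⁺ [He]2s²2p¹, O⁺ [He]2s²2p³.
Tabulated IE_2 (kJ/mol): C 2353, O 3388.
So the second ionization energies run C < O.

O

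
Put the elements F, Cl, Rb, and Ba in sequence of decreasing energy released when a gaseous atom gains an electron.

F is in period 2, group 17; Cl is in period 3, group 17; Rb is in period 5, group 1; Ba is in period 6, group 2.
EA tends to increase across a period and decrease down a group, though the pattern is less regular than for IE or radius.
Neither a single period nor a single group — weigh both effects.
Rb > Ba: the two effects oppose for this pair; the down-group effect wins (47 vs 14 kJ/mol).
F > Rb: both effects reinforce here, so F is clearly the higher of the two.
Cl > F: this pair runs against the simple trend — see the exception note.
Note the exception: Cl has a higher electron affinity than F, contrary to the simple trend — F's small 2p subshell makes the incoming electron feel strong e⁻–e⁻ repulsion, so Cl actually releases more energy on gaining an electron.
Tabulated electron affinity (kJ/mol): F 328, Cl 349, Rb 47, Ba 14.
So from highest to lowest: Cl > F > Rb > Ba.

Cl > F > Rb > Ba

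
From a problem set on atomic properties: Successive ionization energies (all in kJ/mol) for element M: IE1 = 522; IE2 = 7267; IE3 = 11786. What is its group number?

Group 1

Look for the largest jump between consecutive ionization energies: IE2/IE1 ≈ 13.9, far larger than any earlier ratio.
That jump marks the point where a core electron is being removed. So the atom has 1 valence electron.
A main-group element with 1 valence electron is in group 1.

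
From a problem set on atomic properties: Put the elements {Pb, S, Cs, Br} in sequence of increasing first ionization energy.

Cs, Pb, S, Br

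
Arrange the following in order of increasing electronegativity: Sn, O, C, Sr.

Sr, Sn, C, O

C is in period 2, group 14; O is in period 2, group 16; Sr is in period 5, group 2; Sn is in period 5, group 14.
EN rises left→right (higher Z_eff, smaller atoms) and falls top→bottom (larger, more shielded atoms).
Neither a single period nor a single group — weigh both effects.
Sn > Sr: both are in period 5; the period trend gives Sn the larger value.
C > Sn: they share group 14; the group trend gives C the larger value.
O > C: both are in period 2; the period trend gives O the larger value.
For reference (Pauling): C 2.55, O 3.44, Sr 0.95, Sn 1.96.
So from lowest to highest: Sr < Sn < C < O.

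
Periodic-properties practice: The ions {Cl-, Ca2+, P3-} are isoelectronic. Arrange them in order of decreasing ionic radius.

P3- > Cl- > Ca2+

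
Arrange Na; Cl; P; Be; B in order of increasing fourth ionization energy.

P, Cl, Na, Be, B

Consider each +3 ion: Na³⁺ is already 2 electrons into the core; Cl³⁺ still has 4 valence electrons; P³⁺ still has 2 valence electrons; Be³⁺ is already 1 electron into the core; B³⁺ is the bare [He] core.
Core electrons are held far more tightly than valence electrons, so Na, Be and B top the IE_4 order.
Valence configurations: Cl³⁺ [Ne]3s²3p², P³⁺ [Ne]3s².
The numbers (kJ/mol): Na 9543, Cl 5159, P 4964, Be 21007, B 25026.
Overall IE_4 order: P < Cl < Na < Be < B.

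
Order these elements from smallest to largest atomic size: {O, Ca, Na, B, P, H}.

H < O < B < P < Na < Ca

Atomic radius shrinks across a period as nuclear charge pulls the same shell inward, and grows down a group as new shells are added.
Here both period and group differ, so the two effects have to be weighed against each other.
O > H: the two effects oppose for this pair; the down-group effect wins (63 vs 32 pm).
B > O: B lies to the left of O in period 2, so the across-period effect alone puts B larger.
P > B: the two effects oppose for this pair; the down-group effect wins (111 vs 85 pm).
Na > P: both are in period 3; the period trend gives Na the larger value.
Ca > Na: period and group pull opposite ways; the down-group shift dominates (171 vs 155 pm).
For reference (pm): H 32, B 85, O 63, Na 155, P 111, Ca 171.
So from smallest to largest: H < O < B < P < Na < Ca.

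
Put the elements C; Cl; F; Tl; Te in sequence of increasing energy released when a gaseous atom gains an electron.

Tl < C < Te < F < Cl

C is in period 2, group 14; F is in period 2, group 17; Cl is in period 3, group 17; Te is in period 5, group 16; Tl is in period 6, group 13.
Adding an electron releases more energy for atoms nearer the top right (short of the noble gases).
Here both period and group differ, so the two effects have to be weighed against each other.
C > Tl: relative to Tl, both the across-period and down-group shifts push C's electron affinity up.
Te > C: the two effects oppose for this pair; the across-period effect wins (190 vs 122 kJ/mol).
F > Te: both effects reinforce here, so F is clearly the higher of the two.
Cl > F: this pair runs against the simple trend — see the exception note.
Note the exception: Cl has a higher electron affinity than F, contrary to the simple trend — F's small 2p subshell makes the incoming electron feel strong e⁻–e⁻ repulsion, so Cl actually releases more energy on gaining an electron.
Tabulated electron affinity (kJ/mol): C 122, F 328, Cl 349, Te 190, Tl 19.
So from lowest to highest: Tl < C < Te < F < Cl.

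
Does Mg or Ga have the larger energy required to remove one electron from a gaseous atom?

Mg is in period 3, group 2; Ga is in period 4, group 13.
IE₁ increases left→right with effective nuclear charge and decreases top→bottom as the valence shell moves farther out.
These sit on a diagonal, where the across-period and down-group effects partly cancel.
Mg > Ga: the two effects oppose for this pair; the down-group effect wins (738 vs 579 kJ/mol).
Approximate values (kJ/mol): Mg 738, Ga 579.
So Mg has the larger energy required to remove one electron from a gaseous atom (Mg > Ga).

Mg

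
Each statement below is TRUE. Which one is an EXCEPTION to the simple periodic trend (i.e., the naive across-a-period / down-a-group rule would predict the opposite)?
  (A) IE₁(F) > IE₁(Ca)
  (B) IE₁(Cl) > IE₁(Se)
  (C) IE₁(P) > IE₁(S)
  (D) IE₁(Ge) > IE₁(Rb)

(C)

The general trend: first ionisation energy increases across a period and decreases down a group.
(A) F (period 2, group 17) vs Ca (period 4, group 2): the stated order agrees with the simple trend.
(B) Cl (period 3, group 17) vs Se (period 4, group 16): the stated order agrees with the simple trend.
(C) P (period 3, group 15) vs S (period 3, group 16): the stated order contradicts the simple trend.
(D) Ge (period 4, group 14) vs Rb (period 5, group 1): the stated order agrees with the simple trend.
The exception is (C): S (3p⁴) ionizes more easily than half-filled P (3p³) because the paired 3p electron in S is pushed out by e⁻–e⁻ repulsion.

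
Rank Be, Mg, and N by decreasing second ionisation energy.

N > Be > Mg

The second ionization energy removes an electron from the +1 ion. For each element: Be⁺ still has 1 valence electron; Mg⁺ still has 1 valence electron; N⁺ still has 4 valence electrons.
All are still removing valence electrons, so compare the +1 ions as you would atoms: IE_2 generally rises across a period (higher Z_eff) and falls down a group (larger shell), subject to the usual subshell exceptions.
Valence configurations: Be⁺ [He]2s¹, Mg⁺ [Ne]3s¹, N⁺ [He]2s²2p².
Approximate IE_2 values (kJ/mol): Be 1757, Mg 1451, N 2856.
Overall IE_2 order: Mg < Be < N.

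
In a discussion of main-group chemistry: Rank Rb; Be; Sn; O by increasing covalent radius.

O < Be < Sn < Rb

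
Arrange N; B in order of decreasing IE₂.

The second ionization energy removes an electron from the +1 ion. For each element: N⁺ still has 4 valence electrons; B⁺ still has 2 valence electrons.
All are still removing valence electrons, so compare the +1 ions as you would atoms: IE_2 generally rises across a period (higher Z_eff) and falls down a group (larger shell), subject to the usual subshell exceptions.
Valence configurations: N⁺ [He]2s²2p², B⁺ [He]2s².
Approximate IE_2 values (kJ/mol): N 2856, B 2427.
Hence IE_2: B < N.

N > B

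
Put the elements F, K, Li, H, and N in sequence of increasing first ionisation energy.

K < Li < H < N < F

H is in period 1, group 1; Li is in period 2, group 1; N is in period 2, group 15; F is in period 2, group 17; K is in period 4, group 1.
First ionization energy rises across a period (greater Z_eff holds electrons more tightly) and falls down a group (valence electrons are farther from the nucleus).
Here both period and group differ, so the two effects have to be weighed against each other.
Li > K: Li sits above K in group 1, so the down-group effect alone puts Li higher.
H > Li: H sits above Li in group 1, so the down-group effect alone puts H higher.
N > H: period and group pull opposite ways; the across-period shift dominates (1402 vs 1312 kJ/mol).
F > N: both are in period 2; the period trend gives F the larger value.
Tabulated first ionization energy (kJ/mol): H 1312, Li 520, N 1402, F 1681, K 419.
So from lowest to highest: K < Li < H < N < F.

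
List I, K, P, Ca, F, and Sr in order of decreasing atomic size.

K > Sr > Ca > I > P > F

F is in period 2, group 17; P is in period 3, group 15; K is in period 4, group 1; Ca is in period 4, group 2; Sr is in period 5, group 2; I is in period 5, group 17.
Radius decreases left→right (rising Z_eff, same n) and increases top→bottom (higher n).
These span different periods and groups, so the two trends combine.
P > F: relative to F, both the across-period and down-group shifts push P's atomic radius up.
I > P: the two effects oppose for this pair; the down-group effect wins (133 vs 111 pm).
Ca > I: the two effects oppose for this pair; the across-period effect wins (171 vs 133 pm).
Sr > Ca: they share group 2; the group trend gives Sr the larger value.
K > Sr: the two effects oppose for this pair; the across-period effect wins (196 vs 185 pm).
For reference (pm): F 64, P 111, K 196, Ca 171, Sr 185, I 133.
So from largest to smallest: K > Sr > Ca > I > P > F.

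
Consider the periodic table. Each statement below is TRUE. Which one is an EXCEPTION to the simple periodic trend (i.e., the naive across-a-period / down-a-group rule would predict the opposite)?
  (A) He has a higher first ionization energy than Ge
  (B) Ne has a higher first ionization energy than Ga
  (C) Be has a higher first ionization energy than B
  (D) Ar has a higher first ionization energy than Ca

The general trend: first ionization energy increases across a period and decreases down a group.
(A) He (period 1, group 18) vs Ge (period 4, group 14): the stated order agrees with the simple trend.
(B) Ne (period 2, group 18) vs Ga (period 4, group 13): the stated order agrees with the simple trend.
(C) Be (period 2, group 2) vs B (period 2, group 13): the stated order contradicts the simple trend.
(D) Ar (period 3, group 18) vs Ca (period 4, group 2): the stated order agrees with the simple trend.
The exception is (C): removing B's lone 2p electron is easier than breaking Be's filled 2s².

(C)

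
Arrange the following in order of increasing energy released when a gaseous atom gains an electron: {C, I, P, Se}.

C is in period 2, group 14; P is in period 3, group 15; Se is in period 4, group 16; I is in period 5, group 17.
Adding an electron releases more energy for atoms nearer the top right (short of the noble gases).
A diagonal step moves right (one effect) and down (the opposite effect) at once.
C > P: period and group pull opposite ways; the down-group shift dominates (122 vs 72 kJ/mol).
Se > C: period and group pull opposite ways; the across-period shift dominates (195 vs 122 kJ/mol).
I > Se: the two effects oppose for this pair; the across-period effect wins (295 vs 195 kJ/mol).
For reference (kJ/mol): C 122, P 72, Se 195, I 295.
So from lowest to highest: P < C < Se < I.

P < C < Se < I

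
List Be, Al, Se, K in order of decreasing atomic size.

Be is in period 2, group 2; Al is in period 3, group 13; K is in period 4, group 1; Se is in period 4, group 16.
Atomic radius shrinks across a period as nuclear charge pulls the same shell inward, and grows down a group as new shells are added.
Neither a single period nor a single group — weigh both effects.
Se > Be: period and group pull opposite ways; the down-group shift dominates (116 vs 102 pm).
Al > Se: the two effects oppose for this pair; the across-period effect wins (126 vs 116 pm).
K > Al: both effects reinforce here, so K is clearly the larger of the two.
Approximate values (pm): Be 102, Al 126, K 196, Se 116.
So from largest to smallest: K > Al > Se > Be.

K, Al, Se, Be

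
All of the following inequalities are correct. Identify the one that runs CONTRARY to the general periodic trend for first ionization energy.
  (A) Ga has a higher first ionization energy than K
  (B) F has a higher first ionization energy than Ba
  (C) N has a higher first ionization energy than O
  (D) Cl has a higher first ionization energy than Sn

The general trend: first ionization energy increases across a period and decreases down a group.
(A) Ga (period 4, group 13) vs K (period 4, group 1): the stated order agrees with the simple trend.
(B) F (period 2, group 17) vs Ba (period 6, group 2): the stated order agrees with the simple trend.
(C) N (period 2, group 15) vs O (period 2, group 16): the stated order contradicts the simple trend.
(D) Cl (period 3, group 17) vs Sn (period 5, group 14): the stated order agrees with the simple trend.
The exception is (C): pairing an electron in O's 2p⁴ costs repulsion energy, so O ionizes more easily than half-filled N (2p³).

(C)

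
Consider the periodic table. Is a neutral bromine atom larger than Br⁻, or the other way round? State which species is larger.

Forming Br⁻ adds 1 electron to Br. More electron–electron repulsion in the same shell, with unchanged nuclear charge, lets the cloud expand.
An anion is larger than its parent atom: Br⁻ > Br.

Br⁻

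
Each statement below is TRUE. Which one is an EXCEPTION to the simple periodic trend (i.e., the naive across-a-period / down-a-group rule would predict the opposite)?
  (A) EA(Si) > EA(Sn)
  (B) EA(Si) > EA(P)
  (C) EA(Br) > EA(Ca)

The general trend: electron affinity increases across a period and decreases down a group.
(A) Si (period 3, group 14) vs Sn (period 5, group 14): the stated order agrees with the simple trend.
(B) Si (period 3, group 14) vs P (period 3, group 15): the stated order contradicts the simple trend.
(C) Br (period 4, group 17) vs Ca (period 4, group 2): the stated order agrees with the simple trend.
The exception is (B): adding an electron to P's half-filled 3p³ is unfavourable, so Si (3p²) has the more exothermic EA.

(B)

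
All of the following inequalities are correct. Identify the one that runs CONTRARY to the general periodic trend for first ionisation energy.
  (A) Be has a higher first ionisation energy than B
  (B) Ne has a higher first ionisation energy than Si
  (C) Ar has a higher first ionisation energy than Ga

(A)

The general trend: first ionisation energy increases across a period and decreases down a group.
(A) Be (period 2, group 2) vs B (period 2, group 13): the stated order contradicts the simple trend.
(B) Ne (period 2, group 18) vs Si (period 3, group 14): the stated order agrees with the simple trend.
(C) Ar (period 3, group 18) vs Ga (period 4, group 13): the stated order agrees with the simple trend.
The exception is (A): removing B's lone 2p electron is easier than breaking Be's filled 2s².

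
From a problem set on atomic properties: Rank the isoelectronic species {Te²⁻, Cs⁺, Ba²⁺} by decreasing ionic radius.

Te²⁻, Cs⁺, Ba²⁺

All of these have 54 electrons, so size is governed by nuclear charge alone: the more protons, the stronger the pull on the same electron cloud, and the smaller the ion.
Nuclear charges: Ba²⁺ (Z=56), Cs⁺ (Z=55), Te²⁻ (Z=52).
Largest to smallest: Te²⁻ > Cs⁺ > Ba²⁺.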